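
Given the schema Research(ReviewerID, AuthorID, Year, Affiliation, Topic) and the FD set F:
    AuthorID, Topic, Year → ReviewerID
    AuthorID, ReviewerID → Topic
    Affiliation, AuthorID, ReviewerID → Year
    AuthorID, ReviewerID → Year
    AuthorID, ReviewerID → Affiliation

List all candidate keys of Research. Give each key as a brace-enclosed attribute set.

{AuthorID, ReviewerID}, {AuthorID, Topic, Year}

No FD produces {AuthorID}, so it must be in every candidate key.
{AuthorID, ReviewerID} is a candidate key since {AuthorID, ReviewerID}⁺ = {Affiliation, AuthorID, ReviewerID, Topic, Year} covers every attribute.
{AuthorID, Topic, Year} is a candidate key since {AuthorID, Topic, Year}⁺ = {Affiliation, AuthorID, ReviewerID, Topic, Year} covers every attribute.
Any other superkey properly contains one of these, so there are no further candidate keys.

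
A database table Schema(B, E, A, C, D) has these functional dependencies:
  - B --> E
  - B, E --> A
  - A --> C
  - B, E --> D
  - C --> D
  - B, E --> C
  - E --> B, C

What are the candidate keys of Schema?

Closure of {B} is {A, B, C, D, E}, the whole schema; {B} is a candidate key.
Closure of {E} is {A, B, C, D, E}, the whole schema; {E} is a candidate key.
These are minimal and exhaustive — every other superkey contains one of them.

{B}, {E}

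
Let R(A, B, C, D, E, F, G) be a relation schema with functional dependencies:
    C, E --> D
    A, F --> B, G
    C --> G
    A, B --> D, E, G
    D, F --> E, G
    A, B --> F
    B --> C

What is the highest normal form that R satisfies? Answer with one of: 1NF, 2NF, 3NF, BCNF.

1NF

Candidate keys: {A, B}, {A, F}. Prime attributes: {A, B, F}.
C, E --> D: {C, E}⁺ = {C, D, E, G}, which is not all of the attributes, so the left side is not a superkey — BCNF is violated.
C, E --> D has non-prime {D} on the right and a non-superkey on the left, so 3NF fails.
The proper key subset {B} of {A, B} determines non-prime {C, G}, so the relation is not even in 2NF.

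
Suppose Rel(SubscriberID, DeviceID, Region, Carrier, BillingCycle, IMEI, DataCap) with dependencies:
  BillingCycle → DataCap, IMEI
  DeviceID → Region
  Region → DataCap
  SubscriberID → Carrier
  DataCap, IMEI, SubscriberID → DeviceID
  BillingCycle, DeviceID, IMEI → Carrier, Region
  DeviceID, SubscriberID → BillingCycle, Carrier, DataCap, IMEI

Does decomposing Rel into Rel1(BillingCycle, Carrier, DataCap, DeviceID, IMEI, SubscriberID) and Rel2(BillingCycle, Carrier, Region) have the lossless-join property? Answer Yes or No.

Rel1 ∩ Rel2 = {BillingCycle, Carrier}; its closure under F is {BillingCycle, Carrier, DataCap, IMEI}.
The closure covers neither Rel1 nor Rel2 entirely; the join is not lossless.

No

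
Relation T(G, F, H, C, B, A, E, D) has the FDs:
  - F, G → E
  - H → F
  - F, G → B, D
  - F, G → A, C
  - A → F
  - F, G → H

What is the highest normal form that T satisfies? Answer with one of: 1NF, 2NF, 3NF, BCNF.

3NF

Candidate keys: {A, G}, {F, G}, {G, H}. Prime attributes: {A, F, G, H}.
H → F: {H}⁺ = {F, H}, which is not all of the attributes, so the left side is not a superkey — BCNF is violated.
Its right-hand attributes {F} are all prime, as are those of every other non-superkey FD — the relation is in 3NF.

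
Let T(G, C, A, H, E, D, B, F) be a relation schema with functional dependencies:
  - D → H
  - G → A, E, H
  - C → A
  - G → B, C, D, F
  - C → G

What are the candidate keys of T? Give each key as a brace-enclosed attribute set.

{C}, {G}

{C}⁺ = {A, B, C, D, E, F, G, H}, which is every attribute, so {C} is a candidate key.
{G}⁺ = {A, B, C, D, E, F, G, H}, which is every attribute, so {G} is a candidate key.
No proper subset of any of these is a key, and no other minimal superkey exists.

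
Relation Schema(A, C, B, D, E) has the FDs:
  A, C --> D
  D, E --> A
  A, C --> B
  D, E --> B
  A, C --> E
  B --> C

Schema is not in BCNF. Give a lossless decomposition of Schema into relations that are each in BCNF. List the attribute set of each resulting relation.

{A, B, D, E}; {B, C}

Candidate keys of the original relation: {A, B}, {A, C}, {D, E}.
Within {A, B, C, D, E}: {B}⁺ ∩ {A, B, C, D, E} = {B, C}, not the whole set, so B --> C violates BCNF; decompose into {B, C} and {A, B, D, E}.
{B, C} has no BCNF violation.
{A, B, D, E} has no BCNF violation.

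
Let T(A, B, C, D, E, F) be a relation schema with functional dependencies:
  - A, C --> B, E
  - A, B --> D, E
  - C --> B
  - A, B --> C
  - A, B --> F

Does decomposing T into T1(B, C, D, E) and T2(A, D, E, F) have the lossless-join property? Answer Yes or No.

No

Common attributes: {D, E}; their closure is {D, E}.
The closure covers neither T1 nor T2 entirely; the join is not lossless.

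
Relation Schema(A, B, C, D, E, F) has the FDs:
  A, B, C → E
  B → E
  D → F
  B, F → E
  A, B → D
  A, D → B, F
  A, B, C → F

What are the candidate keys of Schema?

Attributes never on any right-hand side: {A, C} — every candidate key must contain all of them.
{A, B, C}⁺ = {A, B, C, D, E, F} — all of the relation — so {A, B, C} is a candidate key.
{A, C, D}⁺ = {A, B, C, D, E, F} — all of the relation — so {A, C, D} is a candidate key.
These are minimal and exhaustive — every other superkey contains one of them.

{A, B, C}, {A, C, D}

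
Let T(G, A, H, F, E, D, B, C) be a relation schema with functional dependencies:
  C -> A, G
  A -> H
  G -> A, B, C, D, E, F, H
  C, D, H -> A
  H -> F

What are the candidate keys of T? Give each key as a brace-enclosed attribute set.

{C}, {G}

{C}⁺ = {A, B, C, D, E, F, G, H}, which is every attribute, so {C} is a candidate key.
{G}⁺ = {A, B, C, D, E, F, G, H}, which is every attribute, so {G} is a candidate key.
These are minimal and exhaustive — every other superkey contains one of them.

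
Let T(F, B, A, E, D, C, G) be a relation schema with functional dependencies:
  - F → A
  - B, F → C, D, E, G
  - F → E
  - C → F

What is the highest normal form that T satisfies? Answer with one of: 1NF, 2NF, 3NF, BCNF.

Candidate keys: {B, C}, {B, F}. Prime attributes: {B, C, F}.
For F → A we have {F}⁺ = {A, E, F}; {F} is not a superkey, so BCNF fails.
F → A has non-prime {A} on the right and a non-superkey on the left, so 3NF fails.
The proper key subset {C} of {B, C} determines non-prime {A, E}, so the relation is not even in 2NF.

1NF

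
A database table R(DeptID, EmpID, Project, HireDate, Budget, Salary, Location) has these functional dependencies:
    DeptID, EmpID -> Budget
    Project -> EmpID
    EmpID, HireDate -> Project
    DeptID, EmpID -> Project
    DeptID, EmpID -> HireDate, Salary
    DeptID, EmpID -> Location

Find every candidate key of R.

{DeptID, EmpID}, {DeptID, Project}

Attributes never on any right-hand side: {DeptID} — every candidate key must contain it.
Closure of {DeptID, EmpID} is {Budget, DeptID, EmpID, HireDate, Location, Project, Salary}, the whole schema; {DeptID, EmpID} is a candidate key.
Closure of {DeptID, Project} is {Budget, DeptID, EmpID, HireDate, Location, Project, Salary}, the whole schema; {DeptID, Project} is a candidate key.
Any other superkey properly contains one of these, so there are no further candidate keys.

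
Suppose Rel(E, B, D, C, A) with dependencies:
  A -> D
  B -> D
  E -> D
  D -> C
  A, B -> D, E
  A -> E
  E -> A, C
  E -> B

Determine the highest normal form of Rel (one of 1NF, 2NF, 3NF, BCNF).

2NF

Candidate keys: {A}, {E}. Prime attributes: {A, E}.
B -> D breaks BCNF: {B}⁺ = {B, C, D}, so {B} is not a superkey.
Because {D} is non-prime and the left side of B -> D is not a superkey, the relation is not in 3NF.
All keys have size 1, which rules out partial dependencies — 2NF is satisfied.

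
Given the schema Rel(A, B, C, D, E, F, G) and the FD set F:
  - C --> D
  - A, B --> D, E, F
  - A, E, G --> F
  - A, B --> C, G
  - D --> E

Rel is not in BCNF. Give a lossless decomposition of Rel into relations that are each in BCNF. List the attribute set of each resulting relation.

Candidate key of the original relation: {A, B}.
Within {A, B, C, D, E, F, G}: {C}⁺ ∩ {A, B, C, D, E, F, G} = {C, D, E}, not the whole set, so C --> D, E violates BCNF; decompose into {C, D, E} and {A, B, C, F, G}.
Within {C, D, E}: {D}⁺ ∩ {C, D, E} = {D, E}, not the whole set, so D --> E violates BCNF; decompose into {D, E} and {C, D}.
{D, E} is in BCNF.
{C, D} is in BCNF.
Within {A, B, C, F, G}: {A, C, G}⁺ ∩ {A, B, C, F, G} = {A, C, F, G}, not the whole set, so A, C, G --> F violates BCNF; decompose into {A, C, F, G} and {A, B, C, G}.
{A, C, F, G} is in BCNF.
{A, B, C, G} is in BCNF.

{A, B, C, G}; {A, C, F, G}; {C, D}; {D, E}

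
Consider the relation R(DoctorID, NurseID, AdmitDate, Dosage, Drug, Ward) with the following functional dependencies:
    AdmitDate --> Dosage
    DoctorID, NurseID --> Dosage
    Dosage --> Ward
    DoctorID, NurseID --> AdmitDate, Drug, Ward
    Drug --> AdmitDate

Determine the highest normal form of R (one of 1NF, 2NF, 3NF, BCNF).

Candidate key: {DoctorID, NurseID}. Prime attributes: {DoctorID, NurseID}.
AdmitDate --> Dosage: {AdmitDate}⁺ = {AdmitDate, Dosage, Ward}, which is not all of the attributes, so the left side is not a superkey — BCNF is violated.
AdmitDate --> Dosage has non-prime {Dosage} on the right and a non-superkey on the left, so 3NF fails.
No proper subset of a key has a non-prime attribute in its closure, so there is no partial dependency; 2NF holds.

2NF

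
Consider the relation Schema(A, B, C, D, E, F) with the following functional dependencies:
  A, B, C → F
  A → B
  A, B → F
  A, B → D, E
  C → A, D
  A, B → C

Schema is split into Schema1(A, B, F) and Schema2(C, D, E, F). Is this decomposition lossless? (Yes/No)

No

The shared attributes are {F} and {F}⁺ = {F}.
Neither Schema1 nor Schema2 is contained in that closure, so the decomposition is lossy.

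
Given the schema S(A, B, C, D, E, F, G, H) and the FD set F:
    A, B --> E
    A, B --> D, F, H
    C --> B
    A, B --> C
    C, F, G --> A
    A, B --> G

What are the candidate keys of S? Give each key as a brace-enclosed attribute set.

{A, B}, {A, C}, {C, F, G}

{A, B}⁺ = {A, B, C, D, E, F, G, H} — all of the relation — so {A, B} is a candidate key.
{A, C}⁺ = {A, B, C, D, E, F, G, H} — all of the relation — so {A, C} is a candidate key.
{C, F, G}⁺ = {A, B, C, D, E, F, G, H} — all of the relation — so {C, F, G} is a candidate key.
Any other superkey properly contains one of these, so there are no further candidate keys.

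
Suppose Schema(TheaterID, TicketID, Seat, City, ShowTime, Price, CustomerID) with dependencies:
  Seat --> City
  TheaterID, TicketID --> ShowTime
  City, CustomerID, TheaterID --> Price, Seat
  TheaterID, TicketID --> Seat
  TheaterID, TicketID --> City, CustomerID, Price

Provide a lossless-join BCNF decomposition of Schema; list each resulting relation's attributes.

{City, Seat}; {CustomerID, Price, Seat, TheaterID}; {CustomerID, Seat, ShowTime, TheaterID, TicketID}

Candidate key of the original relation: {TheaterID, TicketID}.
In {City, CustomerID, Price, Seat, ShowTime, TheaterID, TicketID}, {Seat} is not a superkey ({Seat}⁺ restricted to this set is {City, Seat}), so split on Seat --> City into {City, Seat} and {CustomerID, Price, Seat, ShowTime, TheaterID, TicketID}.
{City, Seat} has no BCNF violation.
In {CustomerID, Price, Seat, ShowTime, TheaterID, TicketID}, {CustomerID, Seat, TheaterID} is not a superkey ({CustomerID, Seat, TheaterID}⁺ restricted to this set is {CustomerID, Price, Seat, TheaterID}), so split on CustomerID, Seat, TheaterID --> Price into {CustomerID, Price, Seat, TheaterID} and {CustomerID, Seat, ShowTime, TheaterID, TicketID}.
{CustomerID, Price, Seat, TheaterID} has no BCNF violation.
{CustomerID, Seat, ShowTime, TheaterID, TicketID} has no BCNF violation.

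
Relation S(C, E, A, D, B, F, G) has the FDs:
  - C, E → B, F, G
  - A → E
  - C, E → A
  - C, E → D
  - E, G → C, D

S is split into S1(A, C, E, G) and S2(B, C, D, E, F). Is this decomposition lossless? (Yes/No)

Yes

The shared attributes are {C, E} and {C, E}⁺ = {A, B, C, D, E, F, G}.
Since S1 ⊆ {A, B, C, D, E, F, G}, the intersection is a superkey of S1; the decomposition is lossless.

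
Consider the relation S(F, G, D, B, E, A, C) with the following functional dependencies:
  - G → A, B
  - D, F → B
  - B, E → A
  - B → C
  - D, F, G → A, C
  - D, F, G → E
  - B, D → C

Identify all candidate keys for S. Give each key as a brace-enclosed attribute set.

{D, F, G}

{D, F, G} never appear on the right of any FD, so every key must include all of them.
{D, F, G} is a candidate key since {D, F, G}⁺ = {A, B, C, D, E, F, G} covers every attribute.
No smaller or unrelated set reaches every attribute, so there are no other keys.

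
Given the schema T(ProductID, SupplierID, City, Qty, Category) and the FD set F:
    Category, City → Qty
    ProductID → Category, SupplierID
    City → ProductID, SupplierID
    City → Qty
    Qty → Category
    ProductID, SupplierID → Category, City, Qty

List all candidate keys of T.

{City}, {ProductID}

{City} is a candidate key since {City}⁺ = {Category, City, ProductID, Qty, SupplierID} covers every attribute.
{ProductID} is a candidate key since {ProductID}⁺ = {Category, City, ProductID, Qty, SupplierID} covers every attribute.
No proper subset of any of these is a key, and no other minimal superkey exists.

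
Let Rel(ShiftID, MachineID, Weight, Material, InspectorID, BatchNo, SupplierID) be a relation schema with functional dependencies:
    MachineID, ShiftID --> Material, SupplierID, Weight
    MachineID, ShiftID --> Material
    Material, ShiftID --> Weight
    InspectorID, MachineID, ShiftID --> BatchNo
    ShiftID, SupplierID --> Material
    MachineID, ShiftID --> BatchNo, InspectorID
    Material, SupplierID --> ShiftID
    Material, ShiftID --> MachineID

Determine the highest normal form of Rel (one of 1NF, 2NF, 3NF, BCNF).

Candidate keys: {MachineID, ShiftID}, {Material, ShiftID}, {Material, SupplierID}, {ShiftID, SupplierID}. Prime attributes: {MachineID, Material, ShiftID, SupplierID}.
Every FD has a superkey on the left, so the relation is in BCNF.

BCNF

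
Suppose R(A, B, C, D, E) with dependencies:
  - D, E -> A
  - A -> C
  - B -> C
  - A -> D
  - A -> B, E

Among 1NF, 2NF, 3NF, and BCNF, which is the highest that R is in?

2NF

Candidate keys: {A}, {D, E}. Prime attributes: {A, D, E}.
For B -> C we have {B}⁺ = {B, C}; {B} is not a superkey, so BCNF fails.
B -> C has non-prime {C} on the right and a non-superkey on the left, so 3NF fails.
No proper subset of a key has a non-prime attribute in its closure, so there is no partial dependency; 2NF holds.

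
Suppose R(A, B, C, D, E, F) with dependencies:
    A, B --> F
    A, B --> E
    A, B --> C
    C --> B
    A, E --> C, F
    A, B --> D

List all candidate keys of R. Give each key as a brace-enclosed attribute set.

No FD produces {A}, so it must be in every candidate key.
Closure of {A, B} is {A, B, C, D, E, F}, the whole schema; {A, B} is a candidate key.
Closure of {A, C} is {A, B, C, D, E, F}, the whole schema; {A, C} is a candidate key.
Closure of {A, E} is {A, B, C, D, E, F}, the whole schema; {A, E} is a candidate key.
These are minimal and exhaustive — every other superkey contains one of them.

{A, B}, {A, C}, {A, E}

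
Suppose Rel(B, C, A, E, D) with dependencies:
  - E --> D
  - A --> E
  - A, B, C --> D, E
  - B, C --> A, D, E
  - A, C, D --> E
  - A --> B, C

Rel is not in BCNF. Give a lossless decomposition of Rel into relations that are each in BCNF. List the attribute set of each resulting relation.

Candidate keys of the original relation: {A}, {B, C}.
{A, B, C, D, E}: {E} determines {D, E} here but is not a superkey — split on E --> D, giving {D, E} and {A, B, C, E}.
{D, E}: every determinant is a superkey — BCNF.
{A, B, C, E}: every determinant is a superkey — BCNF.

{A, B, C, E}; {D, E}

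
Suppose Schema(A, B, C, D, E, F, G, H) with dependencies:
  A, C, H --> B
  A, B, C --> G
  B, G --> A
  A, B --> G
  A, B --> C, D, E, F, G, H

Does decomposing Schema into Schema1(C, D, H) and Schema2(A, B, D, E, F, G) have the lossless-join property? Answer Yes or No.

No

Schema1 ∩ Schema2 = {D}; its closure under F is {D}.
Schema1 ⊄ {D} and Schema2 ⊄ {D}, so the split is lossy.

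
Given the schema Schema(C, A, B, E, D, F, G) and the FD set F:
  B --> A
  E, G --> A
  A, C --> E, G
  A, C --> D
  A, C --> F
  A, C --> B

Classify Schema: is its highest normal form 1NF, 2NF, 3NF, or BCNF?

3NF

Candidate keys: {A, C}, {B, C}, {C, E, G}. Prime attributes: {A, B, C, E, G}.
B --> A: {B}⁺ = {A, B}, which is not all of the attributes, so the left side is not a superkey — BCNF is violated.
But every attribute on its right side ({A}) is prime, and the same holds for every other non-superkey FD, so 3NF still holds.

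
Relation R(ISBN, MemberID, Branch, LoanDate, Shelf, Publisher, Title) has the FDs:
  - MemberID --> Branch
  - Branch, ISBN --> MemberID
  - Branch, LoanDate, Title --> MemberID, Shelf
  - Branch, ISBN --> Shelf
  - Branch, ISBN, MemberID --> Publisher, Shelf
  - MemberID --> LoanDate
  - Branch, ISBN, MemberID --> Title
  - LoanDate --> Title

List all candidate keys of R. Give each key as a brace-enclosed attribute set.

{Branch, ISBN}, {ISBN, MemberID}

Attributes never on any right-hand side: {ISBN} — every candidate key must contain it.
{Branch, ISBN} is a candidate key since {Branch, ISBN}⁺ = {Branch, ISBN, LoanDate, MemberID, Publisher, Shelf, Title} covers every attribute.
{ISBN, MemberID} is a candidate key since {ISBN, MemberID}⁺ = {Branch, ISBN, LoanDate, MemberID, Publisher, Shelf, Title} covers every attribute.
No proper subset of any of these is a key, and no other minimal superkey exists.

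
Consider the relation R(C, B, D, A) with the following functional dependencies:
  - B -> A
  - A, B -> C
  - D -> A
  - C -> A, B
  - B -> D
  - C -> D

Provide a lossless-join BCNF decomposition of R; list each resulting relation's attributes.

{A, D}; {B, C, D}

Candidate keys of the original relation: {B}, {C}.
In {A, B, C, D}, {D} is not a superkey ({D}⁺ restricted to this set is {A, D}), so split on D -> A into {A, D} and {B, C, D}.
{A, D} is in BCNF.
{B, C, D} is in BCNF.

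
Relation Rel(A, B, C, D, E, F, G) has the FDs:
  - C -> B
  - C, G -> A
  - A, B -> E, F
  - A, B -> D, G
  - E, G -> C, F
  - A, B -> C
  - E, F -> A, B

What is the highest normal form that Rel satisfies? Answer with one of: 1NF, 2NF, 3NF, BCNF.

3NF

Candidate keys: {A, B}, {A, C}, {C, G}, {E, F}, {E, G}. Prime attributes: {A, B, C, E, F, G}.
For C -> B we have {C}⁺ = {B, C}; {C} is not a superkey, so BCNF fails.
But every attribute on its right side ({B}) is prime, and the same holds for every other non-superkey FD, so 3NF still holds.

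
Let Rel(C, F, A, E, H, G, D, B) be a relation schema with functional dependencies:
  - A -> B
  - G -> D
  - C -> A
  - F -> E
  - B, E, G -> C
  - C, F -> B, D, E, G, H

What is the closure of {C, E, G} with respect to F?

Start with {C, E, G}.
G -> D applies; add {D} → now {C, D, E, G}.
C -> A applies; add {A} → now {A, C, D, E, G}.
A -> B applies; add {B} → now {A, B, C, D, E, G}.
No further FD applies.

{A, B, C, D, E, G}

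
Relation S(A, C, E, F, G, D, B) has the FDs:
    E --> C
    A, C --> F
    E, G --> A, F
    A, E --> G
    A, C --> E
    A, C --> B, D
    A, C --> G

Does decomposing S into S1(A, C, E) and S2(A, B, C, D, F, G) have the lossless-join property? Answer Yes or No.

S1 ∩ S2 = {A, C}; its closure under F is {A, B, C, D, E, F, G}.
Since S1 ⊆ {A, B, C, D, E, F, G}, the intersection is a superkey of S1; the decomposition is lossless.

Yes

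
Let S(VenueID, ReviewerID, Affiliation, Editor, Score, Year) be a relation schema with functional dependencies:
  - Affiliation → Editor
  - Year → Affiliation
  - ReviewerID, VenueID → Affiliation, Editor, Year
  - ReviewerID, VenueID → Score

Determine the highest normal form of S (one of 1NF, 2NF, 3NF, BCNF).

Candidate key: {ReviewerID, VenueID}. Prime attributes: {ReviewerID, VenueID}.
For Affiliation → Editor we have {Affiliation}⁺ = {Affiliation, Editor}; {Affiliation} is not a superkey, so BCNF fails.
Affiliation → Editor determines the non-prime attribute {Editor} from a non-superkey — 3NF is violated.
Checking every proper subset of each key, none determines a non-prime attribute — 2NF is satisfied.

2NF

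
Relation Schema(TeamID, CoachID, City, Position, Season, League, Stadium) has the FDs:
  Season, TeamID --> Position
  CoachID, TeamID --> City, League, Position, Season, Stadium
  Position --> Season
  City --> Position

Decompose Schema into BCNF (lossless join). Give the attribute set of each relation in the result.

{City, CoachID, League, Stadium, TeamID}; {City, Season}; {Position, Season}; {Position, TeamID}

Candidate key of the original relation: {CoachID, TeamID}.
Within {City, CoachID, League, Position, Season, Stadium, TeamID}: {Season, TeamID}⁺ ∩ {City, CoachID, League, Position, Season, Stadium, TeamID} = {Position, Season, TeamID}, not the whole set, so Season, TeamID --> Position violates BCNF; decompose into {Position, Season, TeamID} and {City, CoachID, League, Season, Stadium, TeamID}.
Within {Position, Season, TeamID}: {Position}⁺ ∩ {Position, Season, TeamID} = {Position, Season}, not the whole set, so Position --> Season violates BCNF; decompose into {Position, Season} and {Position, TeamID}.
{Position, Season} has no BCNF violation.
{Position, TeamID} has no BCNF violation.
Within {City, CoachID, League, Season, Stadium, TeamID}: {City}⁺ ∩ {City, CoachID, League, Season, Stadium, TeamID} = {City, Season}, not the whole set, so City --> Season violates BCNF; decompose into {City, Season} and {City, CoachID, League, Stadium, TeamID}.
{City, Season} has no BCNF violation.
{City, CoachID, League, Stadium, TeamID} has no BCNF violation.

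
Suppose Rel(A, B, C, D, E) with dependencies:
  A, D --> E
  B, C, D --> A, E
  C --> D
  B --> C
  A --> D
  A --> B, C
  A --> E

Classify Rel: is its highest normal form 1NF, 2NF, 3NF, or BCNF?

Candidate keys: {A}, {B}. Prime attributes: {A, B}.
For C --> D we have {C}⁺ = {C, D}; {C} is not a superkey, so BCNF fails.
C --> D has non-prime {D} on the right and a non-superkey on the left, so 3NF fails.
With only single-attribute keys there can be no partial dependency, so 2NF holds.

2NF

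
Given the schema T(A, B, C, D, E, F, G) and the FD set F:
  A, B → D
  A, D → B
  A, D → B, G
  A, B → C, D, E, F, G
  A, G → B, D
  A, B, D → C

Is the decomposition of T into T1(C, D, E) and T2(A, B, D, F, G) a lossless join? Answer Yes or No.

No

The shared attributes are {D} and {D}⁺ = {D}.
The closure covers neither T1 nor T2 entirely; the join is not lossless.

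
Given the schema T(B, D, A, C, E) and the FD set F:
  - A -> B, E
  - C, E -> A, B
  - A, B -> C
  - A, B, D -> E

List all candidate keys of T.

No FD produces {D}, so it must be in every candidate key.
{A, D}⁺ = {A, B, C, D, E} — all of the relation — so {A, D} is a candidate key.
{C, D, E}⁺ = {A, B, C, D, E} — all of the relation — so {C, D, E} is a candidate key.
No proper subset of any of these is a key, and no other minimal superkey exists.

{A, D}, {C, D, E}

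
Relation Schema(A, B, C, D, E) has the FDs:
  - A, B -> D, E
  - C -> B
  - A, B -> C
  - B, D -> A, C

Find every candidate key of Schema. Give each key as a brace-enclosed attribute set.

{A, B}, {A, C}, {B, D}, {C, D}

{A, B}⁺ = {A, B, C, D, E} — all of the relation — so {A, B} is a candidate key.
{A, C}⁺ = {A, B, C, D, E} — all of the relation — so {A, C} is a candidate key.
{B, D}⁺ = {A, B, C, D, E} — all of the relation — so {B, D} is a candidate key.
{C, D}⁺ = {A, B, C, D, E} — all of the relation — so {C, D} is a candidate key.
Any other superkey properly contains one of these, so there are no further candidate keys.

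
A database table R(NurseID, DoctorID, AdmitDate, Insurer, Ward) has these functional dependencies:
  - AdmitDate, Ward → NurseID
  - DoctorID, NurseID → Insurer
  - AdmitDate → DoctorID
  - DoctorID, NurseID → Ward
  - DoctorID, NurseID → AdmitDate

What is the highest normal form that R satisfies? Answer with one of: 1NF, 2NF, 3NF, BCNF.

Candidate keys: {AdmitDate, NurseID}, {AdmitDate, Ward}, {DoctorID, NurseID}. Prime attributes: {AdmitDate, DoctorID, NurseID, Ward}.
For AdmitDate → DoctorID we have {AdmitDate}⁺ = {AdmitDate, DoctorID}; {AdmitDate} is not a superkey, so BCNF fails.
But every attribute on its right side ({DoctorID}) is prime, and the same holds for every other non-superkey FD, so 3NF still holds.

3NF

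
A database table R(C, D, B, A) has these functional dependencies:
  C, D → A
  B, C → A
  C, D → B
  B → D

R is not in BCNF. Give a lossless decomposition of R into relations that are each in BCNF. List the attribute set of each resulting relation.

{A, B, C}; {B, D}

Candidate keys of the original relation: {B, C}, {C, D}.
{A, B, C, D}: {B} determines {B, D} here but is not a superkey — split on B → D, giving {B, D} and {A, B, C}.
{B, D} is in BCNF.
{A, B, C} is in BCNF.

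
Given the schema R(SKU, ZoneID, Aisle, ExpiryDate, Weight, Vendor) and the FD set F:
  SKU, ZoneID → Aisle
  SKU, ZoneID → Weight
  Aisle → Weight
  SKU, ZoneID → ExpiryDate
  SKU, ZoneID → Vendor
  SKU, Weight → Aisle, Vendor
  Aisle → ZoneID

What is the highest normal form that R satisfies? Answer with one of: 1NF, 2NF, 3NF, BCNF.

Candidate keys: {Aisle, SKU}, {SKU, Weight}, {SKU, ZoneID}. Prime attributes: {Aisle, SKU, Weight, ZoneID}.
Aisle → Weight breaks BCNF: {Aisle}⁺ = {Aisle, Weight, ZoneID}, so {Aisle} is not a superkey.
Since {Weight} ⊆ prime attributes and every other non-superkey FD also has a prime right side, the schema is in 3NF.

3NF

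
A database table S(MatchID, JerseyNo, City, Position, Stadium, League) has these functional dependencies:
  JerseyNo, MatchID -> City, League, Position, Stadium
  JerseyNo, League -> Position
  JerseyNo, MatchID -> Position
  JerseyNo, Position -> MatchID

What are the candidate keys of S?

No FD produces {JerseyNo}, so it must be in every candidate key.
{JerseyNo, League}⁺ = {City, JerseyNo, League, MatchID, Position, Stadium}, which is every attribute, so {JerseyNo, League} is a candidate key.
{JerseyNo, MatchID}⁺ = {City, JerseyNo, League, MatchID, Position, Stadium}, which is every attribute, so {JerseyNo, MatchID} is a candidate key.
{JerseyNo, Position}⁺ = {City, JerseyNo, League, MatchID, Position, Stadium}, which is every attribute, so {JerseyNo, Position} is a candidate key.
No proper subset of any of these is a key, and no other minimal superkey exists.

{JerseyNo, League}, {JerseyNo, MatchID}, {JerseyNo, Position}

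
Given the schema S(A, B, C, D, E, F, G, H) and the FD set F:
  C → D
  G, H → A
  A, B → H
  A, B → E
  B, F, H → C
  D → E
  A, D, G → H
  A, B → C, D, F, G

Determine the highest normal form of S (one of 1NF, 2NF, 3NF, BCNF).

Candidate keys: {A, B}, {B, G, H}. Prime attributes: {A, B, G, H}.
C → D breaks BCNF: {C}⁺ = {C, D, E}, so {C} is not a superkey.
C → D has non-prime {D} on the right and a non-superkey on the left, so 3NF fails.
No non-prime attribute depends on a proper subset of any candidate key, so 2NF holds.

2NF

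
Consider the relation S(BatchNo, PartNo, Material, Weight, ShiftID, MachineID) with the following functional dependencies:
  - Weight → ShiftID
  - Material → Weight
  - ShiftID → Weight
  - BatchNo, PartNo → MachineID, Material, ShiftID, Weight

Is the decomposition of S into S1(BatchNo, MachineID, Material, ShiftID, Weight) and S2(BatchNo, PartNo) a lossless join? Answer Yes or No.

The shared attributes are {BatchNo} and {BatchNo}⁺ = {BatchNo}.
Neither S1 nor S2 is contained in that closure, so the decomposition is lossy.

No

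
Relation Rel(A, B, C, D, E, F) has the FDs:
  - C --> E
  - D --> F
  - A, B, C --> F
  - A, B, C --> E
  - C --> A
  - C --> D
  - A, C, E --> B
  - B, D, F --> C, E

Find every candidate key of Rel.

{C}⁺ = {A, B, C, D, E, F}, which is every attribute, so {C} is a candidate key.
{B, D}⁺ = {A, B, C, D, E, F}, which is every attribute, so {B, D} is a candidate key.
No proper subset of any of these is a key, and no other minimal superkey exists.

{B, D}, {C}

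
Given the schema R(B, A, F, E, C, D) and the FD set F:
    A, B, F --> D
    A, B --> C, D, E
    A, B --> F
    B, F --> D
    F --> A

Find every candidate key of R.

{B} never appears on the right of any FD, so every key must include it.
{A, B}⁺ = {A, B, C, D, E, F}, which is every attribute, so {A, B} is a candidate key.
{B, F}⁺ = {A, B, C, D, E, F}, which is every attribute, so {B, F} is a candidate key.
Any other superkey properly contains one of these, so there are no further candidate keys.

{A, B}, {B, F}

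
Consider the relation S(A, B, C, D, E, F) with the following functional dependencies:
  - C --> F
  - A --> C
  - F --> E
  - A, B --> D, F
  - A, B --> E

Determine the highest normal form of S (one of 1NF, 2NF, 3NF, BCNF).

1NF

Candidate key: {A, B}. Prime attributes: {A, B}.
C --> F breaks BCNF: {C}⁺ = {C, E, F}, so {C} is not a superkey.
C --> F determines the non-prime attribute {F} from a non-superkey — 3NF is violated.
{A} is a proper subset of the key {A, B}, and {A}⁺ contains the non-prime attributes {C, E, F} — a partial dependency, so 2NF is violated.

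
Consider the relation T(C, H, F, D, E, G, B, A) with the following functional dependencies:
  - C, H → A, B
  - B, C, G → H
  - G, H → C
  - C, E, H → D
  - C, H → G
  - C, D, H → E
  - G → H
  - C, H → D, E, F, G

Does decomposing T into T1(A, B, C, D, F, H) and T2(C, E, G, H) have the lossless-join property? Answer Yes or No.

Yes

The shared attributes are {C, H} and {C, H}⁺ = {A, B, C, D, E, F, G, H}.
This includes all of T1, so the common attributes are a superkey of T1 — the join is lossless.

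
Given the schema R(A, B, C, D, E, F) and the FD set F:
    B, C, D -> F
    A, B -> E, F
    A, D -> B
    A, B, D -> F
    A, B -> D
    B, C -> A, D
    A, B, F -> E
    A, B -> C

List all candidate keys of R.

{A, B}, {A, D}, {B, C}

{A, B}⁺ = {A, B, C, D, E, F} — all of the relation — so {A, B} is a candidate key.
{A, D}⁺ = {A, B, C, D, E, F} — all of the relation — so {A, D} is a candidate key.
{B, C}⁺ = {A, B, C, D, E, F} — all of the relation — so {B, C} is a candidate key.
Any other superkey properly contains one of these, so there are no further candidate keys.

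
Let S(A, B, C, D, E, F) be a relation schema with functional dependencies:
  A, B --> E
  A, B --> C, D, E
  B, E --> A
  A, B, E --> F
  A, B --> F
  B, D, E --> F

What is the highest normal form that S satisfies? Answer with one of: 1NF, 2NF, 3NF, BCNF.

BCNF

Candidate keys: {A, B}, {B, E}. Prime attributes: {A, B, E}.
Every FD has a superkey on the left, so the relation is in BCNF.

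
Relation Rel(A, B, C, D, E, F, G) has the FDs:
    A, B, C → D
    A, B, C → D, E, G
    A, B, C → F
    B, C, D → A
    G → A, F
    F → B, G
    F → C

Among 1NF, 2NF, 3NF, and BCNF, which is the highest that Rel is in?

BCNF

Candidate keys: {A, B, C}, {B, C, D}, {F}, {G}. Prime attributes: {A, B, C, D, F, G}.
Each dependency's left side is a superkey — BCNF holds.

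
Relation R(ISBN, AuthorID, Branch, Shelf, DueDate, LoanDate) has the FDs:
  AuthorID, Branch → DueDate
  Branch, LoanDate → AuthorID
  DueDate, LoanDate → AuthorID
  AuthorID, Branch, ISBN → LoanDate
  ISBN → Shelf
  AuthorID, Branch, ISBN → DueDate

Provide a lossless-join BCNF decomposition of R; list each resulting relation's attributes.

{AuthorID, Branch, DueDate}; {AuthorID, Branch, LoanDate}; {Branch, ISBN, LoanDate}; {ISBN, Shelf}

Candidate keys of the original relation: {AuthorID, Branch, ISBN}, {Branch, ISBN, LoanDate}.
Within {AuthorID, Branch, DueDate, ISBN, LoanDate, Shelf}: {AuthorID, Branch}⁺ ∩ {AuthorID, Branch, DueDate, ISBN, LoanDate, Shelf} = {AuthorID, Branch, DueDate}, not the whole set, so AuthorID, Branch → DueDate violates BCNF; decompose into {AuthorID, Branch, DueDate} and {AuthorID, Branch, ISBN, LoanDate, Shelf}.
{AuthorID, Branch, DueDate} has no BCNF violation.
Within {AuthorID, Branch, ISBN, LoanDate, Shelf}: {Branch, LoanDate}⁺ ∩ {AuthorID, Branch, ISBN, LoanDate, Shelf} = {AuthorID, Branch, LoanDate}, not the whole set, so Branch, LoanDate → AuthorID violates BCNF; decompose into {AuthorID, Branch, LoanDate} and {Branch, ISBN, LoanDate, Shelf}.
{AuthorID, Branch, LoanDate} has no BCNF violation.
Within {Branch, ISBN, LoanDate, Shelf}: {ISBN}⁺ ∩ {Branch, ISBN, LoanDate, Shelf} = {ISBN, Shelf}, not the whole set, so ISBN → Shelf violates BCNF; decompose into {ISBN, Shelf} and {Branch, ISBN, LoanDate}.
{ISBN, Shelf} has no BCNF violation.
{Branch, ISBN, LoanDate} has no BCNF violation.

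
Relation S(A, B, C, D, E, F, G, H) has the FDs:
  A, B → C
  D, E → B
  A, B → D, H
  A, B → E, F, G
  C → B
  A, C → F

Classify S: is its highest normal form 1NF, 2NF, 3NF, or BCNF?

3NF

Candidate keys: {A, B}, {A, C}, {A, D, E}. Prime attributes: {A, B, C, D, E}.
For D, E → B we have {D, E}⁺ = {B, D, E}; {D, E} is not a superkey, so BCNF fails.
But every attribute on its right side ({B}) is prime, and the same holds for every other non-superkey FD, so 3NF still holds.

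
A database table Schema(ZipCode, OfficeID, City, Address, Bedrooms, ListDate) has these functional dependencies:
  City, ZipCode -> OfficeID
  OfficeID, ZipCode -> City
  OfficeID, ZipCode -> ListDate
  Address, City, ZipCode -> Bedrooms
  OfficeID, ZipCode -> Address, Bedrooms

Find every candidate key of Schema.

No FD produces {ZipCode}, so it must be in every candidate key.
{City, ZipCode} is a candidate key since {City, ZipCode}⁺ = {Address, Bedrooms, City, ListDate, OfficeID, ZipCode} covers every attribute.
{OfficeID, ZipCode} is a candidate key since {OfficeID, ZipCode}⁺ = {Address, Bedrooms, City, ListDate, OfficeID, ZipCode} covers every attribute.
These are minimal and exhaustive — every other superkey contains one of them.

{City, ZipCode}, {OfficeID, ZipCode}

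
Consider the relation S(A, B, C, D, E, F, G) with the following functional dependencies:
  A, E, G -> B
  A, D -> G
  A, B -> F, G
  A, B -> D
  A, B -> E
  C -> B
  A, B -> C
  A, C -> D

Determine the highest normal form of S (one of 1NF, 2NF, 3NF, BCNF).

3NF

Candidate keys: {A, B}, {A, C}, {A, D, E}, {A, E, G}. Prime attributes: {A, B, C, D, E, G}.
For A, D -> G we have {A, D}⁺ = {A, D, G}; {A, D} is not a superkey, so BCNF fails.
But every attribute on its right side ({G}) is prime, and the same holds for every other non-superkey FD, so 3NF still holds.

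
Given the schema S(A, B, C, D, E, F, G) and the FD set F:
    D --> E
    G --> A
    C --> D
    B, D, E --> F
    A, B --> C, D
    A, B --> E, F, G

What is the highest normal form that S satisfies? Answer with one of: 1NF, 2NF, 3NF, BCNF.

Candidate keys: {A, B}, {B, G}. Prime attributes: {A, B, G}.
D --> E breaks BCNF: {D}⁺ = {D, E}, so {D} is not a superkey.
D --> E determines the non-prime attribute {E} from a non-superkey — 3NF is violated.
No proper subset of a key has a non-prime attribute in its closure, so there is no partial dependency; 2NF holds.

2NF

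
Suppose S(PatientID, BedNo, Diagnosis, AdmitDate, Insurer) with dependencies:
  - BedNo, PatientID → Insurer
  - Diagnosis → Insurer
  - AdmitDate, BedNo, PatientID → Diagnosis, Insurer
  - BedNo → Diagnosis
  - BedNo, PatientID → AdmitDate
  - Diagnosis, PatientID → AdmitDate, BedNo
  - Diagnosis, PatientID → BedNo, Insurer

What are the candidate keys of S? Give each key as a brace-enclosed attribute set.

{BedNo, PatientID}, {Diagnosis, PatientID}

{PatientID} never appears on the right of any FD, so every key must include it.
Closure of {BedNo, PatientID} is {AdmitDate, BedNo, Diagnosis, Insurer, PatientID}, the whole schema; {BedNo, PatientID} is a candidate key.
Closure of {Diagnosis, PatientID} is {AdmitDate, BedNo, Diagnosis, Insurer, PatientID}, the whole schema; {Diagnosis, PatientID} is a candidate key.
Any other superkey properly contains one of these, so there are no further candidate keys.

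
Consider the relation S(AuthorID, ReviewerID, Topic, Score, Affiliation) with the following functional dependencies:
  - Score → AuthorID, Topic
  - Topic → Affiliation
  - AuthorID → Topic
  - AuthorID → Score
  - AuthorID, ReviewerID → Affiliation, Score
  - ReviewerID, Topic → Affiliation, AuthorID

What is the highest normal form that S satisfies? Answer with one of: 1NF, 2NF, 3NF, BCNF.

1NF

Candidate keys: {AuthorID, ReviewerID}, {ReviewerID, Score}, {ReviewerID, Topic}. Prime attributes: {AuthorID, ReviewerID, Score, Topic}.
For Score → AuthorID, Topic we have {Score}⁺ = {Affiliation, AuthorID, Score, Topic}; {Score} is not a superkey, so BCNF fails.
Topic → Affiliation determines the non-prime attribute {Affiliation} from a non-superkey — 3NF is violated.
{AuthorID} is a proper subset of the key {AuthorID, ReviewerID}, and {AuthorID}⁺ contains the non-prime attribute {Affiliation} — a partial dependency, so 2NF is violated.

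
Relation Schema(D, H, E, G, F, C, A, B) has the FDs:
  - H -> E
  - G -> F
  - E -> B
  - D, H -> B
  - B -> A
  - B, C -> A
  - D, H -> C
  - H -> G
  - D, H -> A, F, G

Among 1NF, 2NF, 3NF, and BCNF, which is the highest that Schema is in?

Candidate key: {D, H}. Prime attributes: {D, H}.
H -> E breaks BCNF: {H}⁺ = {A, B, E, F, G, H}, so {H} is not a superkey.
H -> E has non-prime {E} on the right and a non-superkey on the left, so 3NF fails.
{H} is a proper subset of the key {D, H}, and {H}⁺ contains the non-prime attributes {A, B, E, F, G} — a partial dependency, so 2NF is violated.

1NF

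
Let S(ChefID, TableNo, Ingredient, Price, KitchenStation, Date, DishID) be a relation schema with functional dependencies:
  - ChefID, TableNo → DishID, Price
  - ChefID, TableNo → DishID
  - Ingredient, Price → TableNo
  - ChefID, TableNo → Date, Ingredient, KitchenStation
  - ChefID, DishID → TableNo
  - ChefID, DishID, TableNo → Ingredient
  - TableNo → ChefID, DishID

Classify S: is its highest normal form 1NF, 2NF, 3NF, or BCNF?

Candidate keys: {ChefID, DishID}, {Ingredient, Price}, {TableNo}. Prime attributes: {ChefID, DishID, Ingredient, Price, TableNo}.
Each dependency's left side is a superkey — BCNF holds.

BCNF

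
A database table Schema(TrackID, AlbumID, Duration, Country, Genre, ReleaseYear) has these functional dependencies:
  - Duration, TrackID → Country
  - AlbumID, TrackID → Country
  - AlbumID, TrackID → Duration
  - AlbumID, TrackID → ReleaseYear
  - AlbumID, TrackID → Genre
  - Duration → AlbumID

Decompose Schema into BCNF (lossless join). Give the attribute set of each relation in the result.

Candidate keys of the original relation: {AlbumID, TrackID}, {Duration, TrackID}.
Within {AlbumID, Country, Duration, Genre, ReleaseYear, TrackID}: {Duration}⁺ ∩ {AlbumID, Country, Duration, Genre, ReleaseYear, TrackID} = {AlbumID, Duration}, not the whole set, so Duration → AlbumID violates BCNF; decompose into {AlbumID, Duration} and {Country, Duration, Genre, ReleaseYear, TrackID}.
{AlbumID, Duration}: every determinant is a superkey — BCNF.
{Country, Duration, Genre, ReleaseYear, TrackID}: every determinant is a superkey — BCNF.

{AlbumID, Duration}; {Country, Duration, Genre, ReleaseYear, TrackID}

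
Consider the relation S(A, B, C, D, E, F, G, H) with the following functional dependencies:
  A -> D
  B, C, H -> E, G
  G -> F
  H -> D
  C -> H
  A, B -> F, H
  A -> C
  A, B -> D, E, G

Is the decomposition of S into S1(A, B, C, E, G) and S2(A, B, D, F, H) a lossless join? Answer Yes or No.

Yes

Common attributes: {A, B}; their closure is {A, B, C, D, E, F, G, H}.
S1 is contained in that closure, so S1 ∩ S2 -> S1 holds and the join is lossless.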